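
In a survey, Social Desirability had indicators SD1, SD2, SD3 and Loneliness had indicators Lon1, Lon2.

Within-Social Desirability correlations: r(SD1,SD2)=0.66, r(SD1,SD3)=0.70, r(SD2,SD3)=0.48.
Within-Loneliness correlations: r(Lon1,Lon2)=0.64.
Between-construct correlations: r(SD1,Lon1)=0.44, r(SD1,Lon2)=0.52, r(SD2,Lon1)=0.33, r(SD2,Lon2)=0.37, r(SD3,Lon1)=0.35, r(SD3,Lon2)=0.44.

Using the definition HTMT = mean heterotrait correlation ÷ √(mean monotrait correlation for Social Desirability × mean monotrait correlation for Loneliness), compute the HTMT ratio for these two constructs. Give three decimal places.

Between-construct mean = 2.45/6 = 0.4083.
Mean within-SD = 1.84/3 = 0.6133; mean within-Lon = 0.64/1 = 0.6400.
Geometric mean = √(0.6133 × 0.6400) = 0.6265.
HTMT = 0.4083 / 0.6265 = 0.652.

0.652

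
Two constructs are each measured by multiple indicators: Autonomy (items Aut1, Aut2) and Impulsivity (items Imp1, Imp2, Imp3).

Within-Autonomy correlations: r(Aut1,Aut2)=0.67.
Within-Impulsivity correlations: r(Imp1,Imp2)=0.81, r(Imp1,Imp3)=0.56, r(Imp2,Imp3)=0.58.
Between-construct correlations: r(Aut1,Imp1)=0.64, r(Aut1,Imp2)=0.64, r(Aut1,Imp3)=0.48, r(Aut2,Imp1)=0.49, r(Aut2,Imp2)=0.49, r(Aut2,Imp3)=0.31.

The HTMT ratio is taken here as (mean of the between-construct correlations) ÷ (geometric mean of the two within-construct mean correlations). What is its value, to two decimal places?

0.77

Between-construct mean = 3.05/6 = 0.5083.
Mean within-Aut = 0.67/1 = 0.6700; mean within-Imp = 1.95/3 = 0.6500.
Geometric mean = √(0.6700 × 0.6500) = 0.6599.
HTMT = 0.5083 / 0.6599 = 0.77.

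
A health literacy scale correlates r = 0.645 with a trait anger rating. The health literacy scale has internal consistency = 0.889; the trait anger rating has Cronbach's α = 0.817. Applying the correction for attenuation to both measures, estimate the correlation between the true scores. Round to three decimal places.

0.757

r_true = r_obs / √(r_xx · r_yy) = 0.645 / √(0.889 × 0.817) = 0.645 / √0.726313 = 0.645 / 0.8522 ≈ 0.757.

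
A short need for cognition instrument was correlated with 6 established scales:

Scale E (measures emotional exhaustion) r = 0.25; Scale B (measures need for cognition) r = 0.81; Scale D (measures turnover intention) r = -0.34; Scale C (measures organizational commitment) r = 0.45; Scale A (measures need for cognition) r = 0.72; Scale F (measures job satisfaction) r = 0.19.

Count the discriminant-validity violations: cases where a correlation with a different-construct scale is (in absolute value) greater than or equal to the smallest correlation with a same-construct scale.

Convergent (same construct = need for cognition): Scale B, Scale A.
Smallest convergent = 0.72. Discriminant |r|: 0.25, 0.34, 0.45, 0.19; count ≥ 0.72 → 0.

0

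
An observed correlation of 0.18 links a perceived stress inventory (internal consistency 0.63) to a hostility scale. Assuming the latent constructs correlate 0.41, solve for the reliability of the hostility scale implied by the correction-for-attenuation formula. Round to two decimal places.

r_true = r_obs / √(r_xx · r_yy) ⇒ 0.41 = 0.18 / √(0.63 · r_yy).
√(0.63 · r_yy) = 0.18 / 0.41 = 0.4390; 0.63 · r_yy = 0.1927; r_yy = 0.1927 / 0.63 ≈ 0.31.

0.31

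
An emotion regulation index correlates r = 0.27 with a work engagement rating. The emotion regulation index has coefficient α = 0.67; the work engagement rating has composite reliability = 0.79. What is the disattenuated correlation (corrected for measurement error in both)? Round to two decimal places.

0.37

r_true = r_obs / √(r_xx · r_yy) = 0.27 / √(0.67 × 0.79) = 0.27 / √0.5293 = 0.27 / 0.7275 ≈ 0.37.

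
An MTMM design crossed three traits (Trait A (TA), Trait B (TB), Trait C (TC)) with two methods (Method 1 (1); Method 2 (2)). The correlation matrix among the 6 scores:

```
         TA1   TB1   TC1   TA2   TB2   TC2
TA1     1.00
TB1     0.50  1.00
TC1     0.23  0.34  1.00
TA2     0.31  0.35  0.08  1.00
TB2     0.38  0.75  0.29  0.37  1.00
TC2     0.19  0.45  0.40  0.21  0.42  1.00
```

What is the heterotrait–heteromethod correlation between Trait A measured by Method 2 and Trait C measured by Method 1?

Different traits and methods: r(TA2, TC1) = 0.08.

0.08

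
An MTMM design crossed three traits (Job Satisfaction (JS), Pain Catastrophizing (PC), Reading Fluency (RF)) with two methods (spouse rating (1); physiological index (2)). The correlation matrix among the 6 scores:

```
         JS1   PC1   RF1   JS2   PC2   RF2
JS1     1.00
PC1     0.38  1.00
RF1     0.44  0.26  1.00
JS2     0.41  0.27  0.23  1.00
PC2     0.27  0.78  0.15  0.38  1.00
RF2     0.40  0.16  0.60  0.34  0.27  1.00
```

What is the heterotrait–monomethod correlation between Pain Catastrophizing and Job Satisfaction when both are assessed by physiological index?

Different traits, same method: r(PC2, JS2) = 0.38.

0.38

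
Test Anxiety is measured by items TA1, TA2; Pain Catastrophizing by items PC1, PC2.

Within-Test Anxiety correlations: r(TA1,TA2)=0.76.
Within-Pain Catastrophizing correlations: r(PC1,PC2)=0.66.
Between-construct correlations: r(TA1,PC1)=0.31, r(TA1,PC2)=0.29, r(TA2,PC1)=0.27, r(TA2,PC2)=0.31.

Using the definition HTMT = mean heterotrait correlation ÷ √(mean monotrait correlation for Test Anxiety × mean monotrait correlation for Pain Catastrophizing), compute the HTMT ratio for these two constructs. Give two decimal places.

0.42

Between-construct mean = 1.18/4 = 0.2950.
Mean within-TA = 0.76/1 = 0.7600; mean within-PC = 0.66/1 = 0.6600.
Geometric mean = √(0.7600 × 0.6600) = 0.7082.
HTMT = 0.2950 / 0.7082 = 0.42.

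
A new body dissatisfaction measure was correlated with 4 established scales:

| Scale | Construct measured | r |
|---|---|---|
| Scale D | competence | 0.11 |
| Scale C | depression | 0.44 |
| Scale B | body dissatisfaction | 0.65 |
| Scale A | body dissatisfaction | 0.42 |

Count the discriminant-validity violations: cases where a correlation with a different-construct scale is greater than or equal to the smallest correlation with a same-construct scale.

1

Convergent (same construct = body dissatisfaction): Scale B, Scale A.
Smallest convergent = 0.42. Discriminant values: 0.11, 0.44; count ≥ 0.42 → 1.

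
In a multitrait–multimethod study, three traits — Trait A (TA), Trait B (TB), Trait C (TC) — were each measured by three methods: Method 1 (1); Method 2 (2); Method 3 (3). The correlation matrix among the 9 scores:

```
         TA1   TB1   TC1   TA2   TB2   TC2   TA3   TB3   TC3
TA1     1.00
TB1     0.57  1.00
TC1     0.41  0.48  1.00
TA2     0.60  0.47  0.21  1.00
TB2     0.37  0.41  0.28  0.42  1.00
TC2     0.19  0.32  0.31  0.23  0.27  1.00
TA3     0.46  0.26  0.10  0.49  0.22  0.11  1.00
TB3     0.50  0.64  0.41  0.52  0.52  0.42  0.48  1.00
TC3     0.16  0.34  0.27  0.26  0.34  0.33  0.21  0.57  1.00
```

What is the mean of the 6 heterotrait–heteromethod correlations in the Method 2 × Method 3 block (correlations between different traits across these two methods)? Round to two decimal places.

0.31

HTHM values (method 2 × method 3): 0.52, 0.26, 0.22, 0.34, 0.11, 0.42; mean = 1.87/6 = 0.31.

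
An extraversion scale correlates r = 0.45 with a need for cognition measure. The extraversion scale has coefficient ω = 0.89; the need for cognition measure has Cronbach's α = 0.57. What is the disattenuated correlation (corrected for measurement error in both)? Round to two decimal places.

0.63

r_true = r_obs / √(r_xx · r_yy) = 0.45 / √(0.89 × 0.57) = 0.45 / √0.5073 = 0.45 / 0.7122 ≈ 0.63.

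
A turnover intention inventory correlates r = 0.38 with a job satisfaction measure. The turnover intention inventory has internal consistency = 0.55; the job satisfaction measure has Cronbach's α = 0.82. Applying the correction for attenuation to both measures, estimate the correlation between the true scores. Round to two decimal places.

r_true = r_obs / √(r_xx · r_yy) = 0.38 / √(0.55 × 0.82) = 0.38 / √0.4510 = 0.38 / 0.6716 ≈ 0.57.

0.57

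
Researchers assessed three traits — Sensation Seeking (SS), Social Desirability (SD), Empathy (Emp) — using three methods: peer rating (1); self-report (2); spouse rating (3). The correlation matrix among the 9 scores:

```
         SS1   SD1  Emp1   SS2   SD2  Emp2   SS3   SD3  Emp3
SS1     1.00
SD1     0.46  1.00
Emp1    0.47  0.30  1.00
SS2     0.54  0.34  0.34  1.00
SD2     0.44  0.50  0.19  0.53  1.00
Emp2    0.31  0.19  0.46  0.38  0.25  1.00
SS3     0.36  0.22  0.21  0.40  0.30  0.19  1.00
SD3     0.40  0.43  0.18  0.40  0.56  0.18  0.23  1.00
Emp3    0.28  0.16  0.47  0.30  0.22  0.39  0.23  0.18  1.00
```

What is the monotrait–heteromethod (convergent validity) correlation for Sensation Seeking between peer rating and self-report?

Same trait (SS), different methods: r(SS1, SS2) = 0.54.

0.54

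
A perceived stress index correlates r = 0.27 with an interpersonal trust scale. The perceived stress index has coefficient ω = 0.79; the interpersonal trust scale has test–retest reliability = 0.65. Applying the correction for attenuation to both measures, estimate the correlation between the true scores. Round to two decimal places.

r_true = r_obs / √(r_xx · r_yy) = 0.27 / √(0.79 × 0.65) = 0.27 / √0.5135 = 0.27 / 0.7166 ≈ 0.38.

0.38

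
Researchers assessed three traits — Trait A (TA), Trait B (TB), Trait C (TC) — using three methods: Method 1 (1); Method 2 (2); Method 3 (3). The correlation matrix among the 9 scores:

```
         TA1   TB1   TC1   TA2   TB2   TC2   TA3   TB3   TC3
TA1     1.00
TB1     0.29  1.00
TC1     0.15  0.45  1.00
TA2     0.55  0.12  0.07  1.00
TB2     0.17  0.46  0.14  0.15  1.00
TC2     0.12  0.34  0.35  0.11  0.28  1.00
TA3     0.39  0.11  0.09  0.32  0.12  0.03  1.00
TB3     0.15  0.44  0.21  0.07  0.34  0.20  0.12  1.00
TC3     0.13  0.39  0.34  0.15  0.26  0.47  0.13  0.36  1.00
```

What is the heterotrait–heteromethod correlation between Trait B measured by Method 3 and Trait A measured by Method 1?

0.15

Different traits and methods: r(TB3, TA1) = 0.15.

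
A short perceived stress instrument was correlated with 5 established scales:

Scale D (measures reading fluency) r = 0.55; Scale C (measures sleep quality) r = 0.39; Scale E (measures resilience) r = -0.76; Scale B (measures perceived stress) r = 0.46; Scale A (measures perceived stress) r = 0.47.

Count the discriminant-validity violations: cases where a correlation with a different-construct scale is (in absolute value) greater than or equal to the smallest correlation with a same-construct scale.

2

Convergent (same construct = perceived stress): Scale B, Scale A.
Smallest convergent = 0.46. Discriminant |r|: 0.55, 0.39, 0.76; count ≥ 0.46 → 2.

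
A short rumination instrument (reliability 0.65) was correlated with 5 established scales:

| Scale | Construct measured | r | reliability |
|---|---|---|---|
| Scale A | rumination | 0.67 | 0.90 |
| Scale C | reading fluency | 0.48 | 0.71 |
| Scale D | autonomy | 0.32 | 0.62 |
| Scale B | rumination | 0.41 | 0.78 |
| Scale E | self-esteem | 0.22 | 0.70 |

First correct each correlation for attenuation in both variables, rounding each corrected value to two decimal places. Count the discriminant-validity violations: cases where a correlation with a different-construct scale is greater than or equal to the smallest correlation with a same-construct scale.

1

Disattenuated r (r / √(r_scale · r_new)):
  Scale A (conv): 0.67 / √(0.90·0.65) = 0.88
  Scale C (disc): 0.48 / √(0.71·0.65) = 0.71
  Scale D (disc): 0.32 / √(0.62·0.65) = 0.50
  Scale B (conv): 0.41 / √(0.78·0.65) = 0.58
  Scale E (disc): 0.22 / √(0.70·0.65) = 0.33
Smallest convergent = 0.58. Discriminant values: 0.71, 0.50, 0.33; count ≥ 0.58 → 1.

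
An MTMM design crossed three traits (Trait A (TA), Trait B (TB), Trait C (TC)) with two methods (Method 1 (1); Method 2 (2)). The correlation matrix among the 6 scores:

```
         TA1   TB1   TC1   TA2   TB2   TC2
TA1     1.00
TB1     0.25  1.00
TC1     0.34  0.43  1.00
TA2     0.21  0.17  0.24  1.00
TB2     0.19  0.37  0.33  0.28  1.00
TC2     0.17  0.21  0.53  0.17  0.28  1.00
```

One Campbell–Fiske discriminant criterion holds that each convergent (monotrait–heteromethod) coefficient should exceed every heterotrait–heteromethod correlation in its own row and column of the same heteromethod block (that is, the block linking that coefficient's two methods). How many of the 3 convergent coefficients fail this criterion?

1

Checking each validity diagonal entry against its comparison values:
TA (methods 1·2): 0.21 vs {0.19, 0.17, 0.17, 0.24} → fail.
TB (methods 1·2): 0.37 vs {0.17, 0.19, 0.21, 0.33} → pass.
TC (methods 1·2): 0.53 vs {0.24, 0.17, 0.33, 0.21} → pass.
1 of 3 fail.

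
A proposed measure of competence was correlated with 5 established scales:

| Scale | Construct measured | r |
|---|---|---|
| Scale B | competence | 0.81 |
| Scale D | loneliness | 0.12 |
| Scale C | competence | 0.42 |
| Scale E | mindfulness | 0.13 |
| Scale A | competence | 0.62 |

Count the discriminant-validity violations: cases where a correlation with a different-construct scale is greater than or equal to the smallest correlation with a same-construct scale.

Convergent (same construct = competence): Scale B, Scale C, Scale A.
Smallest convergent = 0.42. Discriminant values: 0.12, 0.13; count ≥ 0.42 → 0.

0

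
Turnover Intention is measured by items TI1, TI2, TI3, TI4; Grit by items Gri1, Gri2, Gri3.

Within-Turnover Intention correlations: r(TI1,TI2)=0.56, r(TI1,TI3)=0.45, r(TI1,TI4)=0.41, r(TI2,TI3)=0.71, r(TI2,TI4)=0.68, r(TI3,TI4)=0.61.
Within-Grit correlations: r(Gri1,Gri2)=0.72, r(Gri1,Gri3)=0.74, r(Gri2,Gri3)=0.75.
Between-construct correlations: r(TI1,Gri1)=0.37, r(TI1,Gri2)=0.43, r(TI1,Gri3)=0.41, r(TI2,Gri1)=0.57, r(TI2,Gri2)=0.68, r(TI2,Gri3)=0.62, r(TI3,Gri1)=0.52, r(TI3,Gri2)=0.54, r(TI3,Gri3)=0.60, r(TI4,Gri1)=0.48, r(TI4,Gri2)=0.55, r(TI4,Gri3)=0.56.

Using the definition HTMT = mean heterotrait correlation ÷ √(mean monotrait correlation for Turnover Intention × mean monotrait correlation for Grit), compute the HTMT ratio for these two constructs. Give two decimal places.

Mean heterotrait r = 6.33/12 = 0.5275.
Mean within-TI = 3.42/6 = 0.5700; mean within-Gri = 2.21/3 = 0.7367.
Geometric mean = √(0.5700 × 0.7367) = 0.6480.
HTMT = 0.5275 / 0.6480 = 0.81.

0.81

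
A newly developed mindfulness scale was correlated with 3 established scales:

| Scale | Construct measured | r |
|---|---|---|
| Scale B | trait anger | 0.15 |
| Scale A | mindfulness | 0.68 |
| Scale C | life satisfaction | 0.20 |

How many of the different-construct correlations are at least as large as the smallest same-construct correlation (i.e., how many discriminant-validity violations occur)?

0

Convergent (same construct = mindfulness): Scale A.
Smallest convergent = 0.68. Discriminant values: 0.15, 0.20; count ≥ 0.68 → 0.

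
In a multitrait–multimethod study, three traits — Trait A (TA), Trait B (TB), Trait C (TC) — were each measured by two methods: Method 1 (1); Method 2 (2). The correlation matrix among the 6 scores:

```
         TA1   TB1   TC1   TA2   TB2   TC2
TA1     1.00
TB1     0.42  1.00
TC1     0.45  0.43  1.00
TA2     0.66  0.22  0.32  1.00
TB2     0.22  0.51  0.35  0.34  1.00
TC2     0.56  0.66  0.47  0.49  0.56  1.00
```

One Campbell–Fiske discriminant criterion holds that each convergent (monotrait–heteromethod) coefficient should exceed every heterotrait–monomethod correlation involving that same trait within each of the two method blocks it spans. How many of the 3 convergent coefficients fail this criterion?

2

Checking each validity diagonal entry against its comparison values:
TA (methods 1·2): 0.66 vs {0.42, 0.34, 0.45, 0.49} → pass.
TB (methods 1·2): 0.51 vs {0.42, 0.34, 0.43, 0.56} → fail.
TC (methods 1·2): 0.47 vs {0.45, 0.49, 0.43, 0.56} → fail.
2 of 3 fail.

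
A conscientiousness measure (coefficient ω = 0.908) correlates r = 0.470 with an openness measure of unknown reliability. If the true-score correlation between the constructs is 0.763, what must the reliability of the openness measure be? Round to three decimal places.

r_true = r_obs / √(r_xx · r_yy) ⇒ 0.763 = 0.470 / √(0.908 · r_yy).
√(0.908 · r_yy) = 0.470 / 0.763 = 0.6160; 0.908 · r_yy = 0.3795; r_yy = 0.3795 / 0.908 ≈ 0.418.

0.418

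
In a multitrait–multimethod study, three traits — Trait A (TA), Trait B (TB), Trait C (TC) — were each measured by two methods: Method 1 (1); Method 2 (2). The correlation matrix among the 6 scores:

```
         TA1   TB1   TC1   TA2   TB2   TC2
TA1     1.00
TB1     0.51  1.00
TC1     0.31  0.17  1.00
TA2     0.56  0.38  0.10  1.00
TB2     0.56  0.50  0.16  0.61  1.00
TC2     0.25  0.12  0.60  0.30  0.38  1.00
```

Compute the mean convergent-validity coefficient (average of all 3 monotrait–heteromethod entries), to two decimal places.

Convergent values: 0.56, 0.50, 0.60; mean = 1.66/3 = 0.55.

0.55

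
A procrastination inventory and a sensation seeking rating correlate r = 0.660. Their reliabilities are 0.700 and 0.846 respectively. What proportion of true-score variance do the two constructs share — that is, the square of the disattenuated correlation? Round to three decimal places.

Disattenuated r = 0.660 / √(0.700 × 0.846) = 0.660 / 0.7695 = 0.8577.
Shared true-score variance = 0.8577² = 0.7356 ≈ 0.736.

0.736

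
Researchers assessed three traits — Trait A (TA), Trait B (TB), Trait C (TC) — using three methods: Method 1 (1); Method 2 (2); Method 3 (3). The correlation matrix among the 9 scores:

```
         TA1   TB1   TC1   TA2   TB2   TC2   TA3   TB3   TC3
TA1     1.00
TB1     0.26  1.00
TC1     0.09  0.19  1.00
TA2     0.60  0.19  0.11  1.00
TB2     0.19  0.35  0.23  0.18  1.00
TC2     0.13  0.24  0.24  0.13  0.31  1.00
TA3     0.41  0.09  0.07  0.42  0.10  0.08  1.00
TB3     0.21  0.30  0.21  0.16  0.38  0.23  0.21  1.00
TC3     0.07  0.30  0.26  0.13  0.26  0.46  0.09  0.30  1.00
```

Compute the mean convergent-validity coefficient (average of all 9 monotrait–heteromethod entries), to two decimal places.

Convergent values: 0.60, 0.41, 0.42, 0.35, 0.30, 0.38, 0.24, 0.26, 0.46; mean = 3.42/9 = 0.38.

0.38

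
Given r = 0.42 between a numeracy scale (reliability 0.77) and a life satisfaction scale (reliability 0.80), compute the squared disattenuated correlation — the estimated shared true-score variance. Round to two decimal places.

Disattenuated r = 0.42 / √(0.77 × 0.80) = 0.42 / 0.7849 = 0.5351.
Shared true-score variance = 0.5351² = 0.2863 ≈ 0.29.

0.29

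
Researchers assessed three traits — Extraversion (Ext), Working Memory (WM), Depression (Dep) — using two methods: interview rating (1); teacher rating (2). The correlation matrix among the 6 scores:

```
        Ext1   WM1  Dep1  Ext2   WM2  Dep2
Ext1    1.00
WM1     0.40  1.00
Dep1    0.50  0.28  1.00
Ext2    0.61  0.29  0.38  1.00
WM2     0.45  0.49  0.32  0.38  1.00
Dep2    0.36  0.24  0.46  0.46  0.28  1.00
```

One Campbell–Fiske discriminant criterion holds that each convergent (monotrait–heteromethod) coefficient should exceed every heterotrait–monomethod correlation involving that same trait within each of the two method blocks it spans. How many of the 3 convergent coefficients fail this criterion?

Checking each validity diagonal entry against its comparison values:
Ext (methods 1·2): 0.61 vs {0.40, 0.38, 0.50, 0.46} → pass.
WM (methods 1·2): 0.49 vs {0.40, 0.38, 0.28, 0.28} → pass.
Dep (methods 1·2): 0.46 vs {0.50, 0.46, 0.28, 0.28} → fail.
1 of 3 fail.

1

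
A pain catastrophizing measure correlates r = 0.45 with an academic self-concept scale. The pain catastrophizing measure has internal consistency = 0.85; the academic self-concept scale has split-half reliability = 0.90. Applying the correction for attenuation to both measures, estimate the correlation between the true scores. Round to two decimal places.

0.51

r_true = r_obs / √(r_xx · r_yy) = 0.45 / √(0.85 × 0.90) = 0.45 / √0.7650 = 0.45 / 0.8746 ≈ 0.51.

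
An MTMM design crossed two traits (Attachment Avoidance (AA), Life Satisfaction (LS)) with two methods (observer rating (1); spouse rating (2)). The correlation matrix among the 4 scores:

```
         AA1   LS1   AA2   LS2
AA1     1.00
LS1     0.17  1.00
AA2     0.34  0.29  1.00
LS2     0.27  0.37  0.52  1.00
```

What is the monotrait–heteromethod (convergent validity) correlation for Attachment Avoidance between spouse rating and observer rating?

Same trait (AA), different methods: r(AA2, AA1) = 0.34.

0.34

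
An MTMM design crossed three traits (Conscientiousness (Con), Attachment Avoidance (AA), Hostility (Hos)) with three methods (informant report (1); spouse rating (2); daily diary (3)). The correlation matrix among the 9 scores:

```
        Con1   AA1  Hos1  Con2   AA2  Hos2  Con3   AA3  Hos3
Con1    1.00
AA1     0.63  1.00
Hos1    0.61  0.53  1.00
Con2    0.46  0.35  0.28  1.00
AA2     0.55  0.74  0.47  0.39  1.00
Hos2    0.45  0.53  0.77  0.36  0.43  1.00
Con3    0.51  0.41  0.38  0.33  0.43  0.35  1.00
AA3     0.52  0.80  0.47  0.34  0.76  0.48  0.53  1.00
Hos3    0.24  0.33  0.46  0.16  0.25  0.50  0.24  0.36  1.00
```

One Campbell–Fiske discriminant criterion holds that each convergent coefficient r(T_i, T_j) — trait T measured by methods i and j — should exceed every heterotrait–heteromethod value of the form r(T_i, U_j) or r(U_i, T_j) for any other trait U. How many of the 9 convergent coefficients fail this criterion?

4

Convergent coefficients and their comparison sets:
Con (methods 1·2): 0.46 vs {0.55, 0.35, 0.45, 0.28} → fail.
Con (methods 1·3): 0.51 vs {0.52, 0.41, 0.24, 0.38} → fail.
Con (methods 2·3): 0.33 vs {0.34, 0.43, 0.16, 0.35} → fail.
AA (methods 1·2): 0.74 vs {0.35, 0.55, 0.53, 0.47} → pass.
AA (methods 1·3): 0.80 vs {0.41, 0.52, 0.33, 0.47} → pass.
AA (methods 2·3): 0.76 vs {0.43, 0.34, 0.25, 0.48} → pass.
Hos (methods 1·2): 0.77 vs {0.28, 0.45, 0.47, 0.53} → pass.
Hos (methods 1·3): 0.46 vs {0.38, 0.24, 0.47, 0.33} → fail.
Hos (methods 2·3): 0.50 vs {0.35, 0.16, 0.48, 0.25} → pass.
4 of 9 fail.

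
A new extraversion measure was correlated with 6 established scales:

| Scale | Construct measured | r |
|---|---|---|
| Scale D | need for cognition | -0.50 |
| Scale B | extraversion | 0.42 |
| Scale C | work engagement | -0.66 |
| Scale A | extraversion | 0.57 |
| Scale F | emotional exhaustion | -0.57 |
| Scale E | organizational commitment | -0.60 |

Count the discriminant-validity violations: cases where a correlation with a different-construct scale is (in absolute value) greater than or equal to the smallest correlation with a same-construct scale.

4

Convergent (same construct = extraversion): Scale B, Scale A.
Smallest convergent = 0.42. Discriminant |r|: 0.50, 0.66, 0.57, 0.60; count ≥ 0.42 → 4.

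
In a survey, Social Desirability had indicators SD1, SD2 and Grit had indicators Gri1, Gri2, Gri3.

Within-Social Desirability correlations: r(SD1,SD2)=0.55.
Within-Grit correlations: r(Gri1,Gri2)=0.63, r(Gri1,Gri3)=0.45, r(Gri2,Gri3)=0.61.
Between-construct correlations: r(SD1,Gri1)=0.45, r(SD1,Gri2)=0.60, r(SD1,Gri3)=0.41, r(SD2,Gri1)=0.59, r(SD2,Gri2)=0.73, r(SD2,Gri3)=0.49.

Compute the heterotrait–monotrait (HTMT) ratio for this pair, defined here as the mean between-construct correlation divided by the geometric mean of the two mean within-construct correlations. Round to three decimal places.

Mean between = 3.27/6 = 0.5450.
Mean within-SD = 0.55/1 = 0.5500; mean within-Gri = 1.69/3 = 0.5633.
Geometric mean = √(0.5500 × 0.5633) = 0.5566.
HTMT = 0.5450 / 0.5566 = 0.979.

0.979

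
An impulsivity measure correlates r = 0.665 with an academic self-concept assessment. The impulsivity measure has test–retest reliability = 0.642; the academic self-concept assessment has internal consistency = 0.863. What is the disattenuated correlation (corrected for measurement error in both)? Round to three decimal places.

0.893

r_true = r_obs / √(r_xx · r_yy) = 0.665 / √(0.642 × 0.863) = 0.665 / √0.554046 = 0.665 / 0.7443 ≈ 0.893.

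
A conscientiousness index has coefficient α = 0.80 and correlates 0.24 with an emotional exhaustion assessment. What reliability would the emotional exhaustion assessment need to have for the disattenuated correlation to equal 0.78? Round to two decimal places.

0.12

r_true = r_obs / √(r_xx · r_yy) ⇒ 0.78 = 0.24 / √(0.80 · r_yy).
√(0.80 · r_yy) = 0.24 / 0.78 = 0.3077; 0.80 · r_yy = 0.0947; r_yy = 0.0947 / 0.80 ≈ 0.12.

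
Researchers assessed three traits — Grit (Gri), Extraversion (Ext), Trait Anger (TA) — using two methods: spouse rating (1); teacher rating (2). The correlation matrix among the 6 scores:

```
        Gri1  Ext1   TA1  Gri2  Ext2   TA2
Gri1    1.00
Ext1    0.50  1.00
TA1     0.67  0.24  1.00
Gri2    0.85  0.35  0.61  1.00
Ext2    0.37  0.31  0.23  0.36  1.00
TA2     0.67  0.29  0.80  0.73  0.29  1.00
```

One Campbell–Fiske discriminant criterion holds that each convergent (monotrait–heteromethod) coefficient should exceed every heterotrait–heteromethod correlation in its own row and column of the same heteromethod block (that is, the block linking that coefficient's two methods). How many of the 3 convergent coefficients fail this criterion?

Checking each validity diagonal entry against its comparison values:
Gri (methods 1·2): 0.85 vs {0.37, 0.35, 0.67, 0.61} → pass.
Ext (methods 1·2): 0.31 vs {0.35, 0.37, 0.29, 0.23} → fail.
TA (methods 1·2): 0.80 vs {0.61, 0.67, 0.23, 0.29} → pass.
1 of 3 fail.

1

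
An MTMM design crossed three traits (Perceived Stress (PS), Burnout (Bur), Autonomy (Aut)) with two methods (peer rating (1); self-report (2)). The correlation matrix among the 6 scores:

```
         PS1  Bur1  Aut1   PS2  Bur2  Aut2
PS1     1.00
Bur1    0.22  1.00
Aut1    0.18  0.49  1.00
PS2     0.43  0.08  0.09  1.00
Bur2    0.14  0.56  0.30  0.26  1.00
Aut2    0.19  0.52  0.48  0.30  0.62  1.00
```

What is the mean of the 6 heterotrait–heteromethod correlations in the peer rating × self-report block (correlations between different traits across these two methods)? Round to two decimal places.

0.22

HTHM values (method 1 × method 2): 0.14, 0.19, 0.08, 0.52, 0.09, 0.30; mean = 1.32/6 = 0.22.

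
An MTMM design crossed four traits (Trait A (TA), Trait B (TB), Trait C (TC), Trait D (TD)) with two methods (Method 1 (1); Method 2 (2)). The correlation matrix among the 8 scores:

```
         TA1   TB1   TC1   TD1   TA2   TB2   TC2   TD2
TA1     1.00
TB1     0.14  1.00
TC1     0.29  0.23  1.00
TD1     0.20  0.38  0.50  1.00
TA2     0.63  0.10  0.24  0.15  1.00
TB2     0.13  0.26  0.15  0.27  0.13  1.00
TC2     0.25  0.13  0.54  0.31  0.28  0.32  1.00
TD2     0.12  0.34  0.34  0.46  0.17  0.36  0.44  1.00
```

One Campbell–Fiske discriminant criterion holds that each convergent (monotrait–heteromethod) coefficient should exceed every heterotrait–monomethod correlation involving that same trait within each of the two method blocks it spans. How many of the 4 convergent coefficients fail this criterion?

Each convergent coefficient versus the relevant comparison correlations:
TA (methods 1·2): 0.63 vs {0.14, 0.13, 0.29, 0.28, 0.20, 0.17} → pass.
TB (methods 1·2): 0.26 vs {0.14, 0.13, 0.23, 0.32, 0.38, 0.36} → fail.
TC (methods 1·2): 0.54 vs {0.29, 0.28, 0.23, 0.32, 0.50, 0.44} → pass.
TD (methods 1·2): 0.46 vs {0.20, 0.17, 0.38, 0.36, 0.50, 0.44} → fail.
2 of 4 fail.

2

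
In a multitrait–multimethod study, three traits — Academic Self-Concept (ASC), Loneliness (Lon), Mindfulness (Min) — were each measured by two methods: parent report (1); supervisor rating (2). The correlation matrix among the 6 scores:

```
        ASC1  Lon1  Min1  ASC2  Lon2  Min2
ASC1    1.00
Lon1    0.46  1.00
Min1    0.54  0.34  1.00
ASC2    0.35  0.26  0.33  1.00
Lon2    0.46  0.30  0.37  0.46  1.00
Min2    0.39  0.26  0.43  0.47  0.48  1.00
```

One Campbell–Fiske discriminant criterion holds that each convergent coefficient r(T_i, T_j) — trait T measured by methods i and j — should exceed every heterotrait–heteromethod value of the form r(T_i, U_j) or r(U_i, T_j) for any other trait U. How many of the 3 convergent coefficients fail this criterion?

2

Checking each validity diagonal entry against its comparison values:
ASC (methods 1·2): 0.35 vs {0.46, 0.26, 0.39, 0.33} → fail.
Lon (methods 1·2): 0.30 vs {0.26, 0.46, 0.26, 0.37} → fail.
Min (methods 1·2): 0.43 vs {0.33, 0.39, 0.37, 0.26} → pass.
2 of 3 fail.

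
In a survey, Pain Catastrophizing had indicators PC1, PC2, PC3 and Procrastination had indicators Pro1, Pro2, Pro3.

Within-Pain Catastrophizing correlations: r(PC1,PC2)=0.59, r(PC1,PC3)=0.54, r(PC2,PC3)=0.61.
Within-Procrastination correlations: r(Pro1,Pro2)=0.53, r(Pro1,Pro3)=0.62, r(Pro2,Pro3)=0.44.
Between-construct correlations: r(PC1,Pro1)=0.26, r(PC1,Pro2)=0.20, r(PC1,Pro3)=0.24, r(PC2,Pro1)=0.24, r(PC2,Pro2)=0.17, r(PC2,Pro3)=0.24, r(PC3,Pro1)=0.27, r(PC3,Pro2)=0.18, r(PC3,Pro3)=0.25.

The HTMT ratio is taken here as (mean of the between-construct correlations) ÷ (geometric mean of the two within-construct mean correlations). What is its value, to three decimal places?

Between-construct mean = 2.05/9 = 0.2278.
Mean within-PC = 1.74/3 = 0.5800; mean within-Pro = 1.59/3 = 0.5300.
Geometric mean = √(0.5800 × 0.5300) = 0.5544.
HTMT = 0.2278 / 0.5544 = 0.411.

0.411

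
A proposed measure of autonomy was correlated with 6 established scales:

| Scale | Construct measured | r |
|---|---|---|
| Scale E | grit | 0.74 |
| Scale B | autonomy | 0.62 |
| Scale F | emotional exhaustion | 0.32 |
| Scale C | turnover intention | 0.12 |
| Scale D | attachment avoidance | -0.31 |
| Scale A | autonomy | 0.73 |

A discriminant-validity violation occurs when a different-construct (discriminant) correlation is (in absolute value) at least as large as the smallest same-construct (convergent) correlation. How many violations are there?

Convergent (same construct = autonomy): Scale B, Scale A.
Smallest convergent = 0.62. Discriminant |r|: 0.74, 0.32, 0.12, 0.31; count ≥ 0.62 → 1.

1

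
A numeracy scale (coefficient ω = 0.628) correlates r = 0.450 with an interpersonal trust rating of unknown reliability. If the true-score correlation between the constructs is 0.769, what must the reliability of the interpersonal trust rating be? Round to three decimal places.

0.545

r_true = r_obs / √(r_xx · r_yy) ⇒ 0.769 = 0.450 / √(0.628 · r_yy).
√(0.628 · r_yy) = 0.450 / 0.769 = 0.5852; 0.628 · r_yy = 0.3425; r_yy = 0.3425 / 0.628 ≈ 0.545.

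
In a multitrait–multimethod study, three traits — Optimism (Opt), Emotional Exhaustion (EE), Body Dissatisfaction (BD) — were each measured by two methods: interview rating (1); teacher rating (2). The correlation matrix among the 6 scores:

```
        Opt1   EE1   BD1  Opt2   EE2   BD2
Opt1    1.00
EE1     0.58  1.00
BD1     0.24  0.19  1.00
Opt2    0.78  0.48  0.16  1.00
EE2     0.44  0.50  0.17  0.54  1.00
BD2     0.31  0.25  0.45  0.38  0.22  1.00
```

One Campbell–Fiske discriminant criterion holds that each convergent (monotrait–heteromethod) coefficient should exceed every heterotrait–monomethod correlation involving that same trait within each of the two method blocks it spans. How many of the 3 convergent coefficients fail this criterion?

1

Each convergent coefficient versus the relevant comparison correlations:
Opt (methods 1·2): 0.78 vs {0.58, 0.54, 0.24, 0.38} → pass.
EE (methods 1·2): 0.50 vs {0.58, 0.54, 0.19, 0.22} → fail.
BD (methods 1·2): 0.45 vs {0.24, 0.38, 0.19, 0.22} → pass.
1 of 3 fail.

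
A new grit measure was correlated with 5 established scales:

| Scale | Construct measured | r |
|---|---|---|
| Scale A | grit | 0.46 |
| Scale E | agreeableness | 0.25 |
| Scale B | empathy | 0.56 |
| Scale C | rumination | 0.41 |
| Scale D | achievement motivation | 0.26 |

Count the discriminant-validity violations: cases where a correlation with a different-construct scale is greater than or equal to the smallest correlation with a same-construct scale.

1

Convergent (same construct = grit): Scale A.
Smallest convergent = 0.46. Discriminant values: 0.25, 0.56, 0.41, 0.26; count ≥ 0.46 → 1.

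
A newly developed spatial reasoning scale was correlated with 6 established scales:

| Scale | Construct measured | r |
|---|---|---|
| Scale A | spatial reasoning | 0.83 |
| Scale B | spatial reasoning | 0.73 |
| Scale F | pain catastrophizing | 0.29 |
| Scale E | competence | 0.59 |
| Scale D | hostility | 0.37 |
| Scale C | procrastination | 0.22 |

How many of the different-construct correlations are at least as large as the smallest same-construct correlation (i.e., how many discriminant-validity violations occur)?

Convergent (same construct = spatial reasoning): Scale A, Scale B.
Smallest convergent = 0.73. Discriminant values: 0.29, 0.59, 0.37, 0.22; count ≥ 0.73 → 0.

0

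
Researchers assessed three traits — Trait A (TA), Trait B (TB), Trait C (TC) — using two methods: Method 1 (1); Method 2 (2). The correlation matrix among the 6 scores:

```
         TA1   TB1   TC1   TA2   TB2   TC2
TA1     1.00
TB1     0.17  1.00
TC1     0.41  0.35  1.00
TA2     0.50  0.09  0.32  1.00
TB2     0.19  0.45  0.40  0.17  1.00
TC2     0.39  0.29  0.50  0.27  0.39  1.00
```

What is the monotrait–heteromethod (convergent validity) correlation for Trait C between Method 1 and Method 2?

0.50

Same trait (TC), different methods: r(TC1, TC2) = 0.50.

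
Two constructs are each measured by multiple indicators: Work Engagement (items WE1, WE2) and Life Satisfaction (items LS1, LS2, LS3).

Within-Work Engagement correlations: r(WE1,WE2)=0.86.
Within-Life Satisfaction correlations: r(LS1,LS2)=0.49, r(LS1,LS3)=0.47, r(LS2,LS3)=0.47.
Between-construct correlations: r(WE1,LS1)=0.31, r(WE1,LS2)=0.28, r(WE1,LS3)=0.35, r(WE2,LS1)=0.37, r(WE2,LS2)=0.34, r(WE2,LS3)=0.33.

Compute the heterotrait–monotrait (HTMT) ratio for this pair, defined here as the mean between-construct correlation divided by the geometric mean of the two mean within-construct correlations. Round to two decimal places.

0.52

Between-construct mean = 1.98/6 = 0.3300.
Mean within-WE = 0.86/1 = 0.8600; mean within-LS = 1.43/3 = 0.4767.
Geometric mean = √(0.8600 × 0.4767) = 0.6403.
HTMT = 0.3300 / 0.6403 = 0.52.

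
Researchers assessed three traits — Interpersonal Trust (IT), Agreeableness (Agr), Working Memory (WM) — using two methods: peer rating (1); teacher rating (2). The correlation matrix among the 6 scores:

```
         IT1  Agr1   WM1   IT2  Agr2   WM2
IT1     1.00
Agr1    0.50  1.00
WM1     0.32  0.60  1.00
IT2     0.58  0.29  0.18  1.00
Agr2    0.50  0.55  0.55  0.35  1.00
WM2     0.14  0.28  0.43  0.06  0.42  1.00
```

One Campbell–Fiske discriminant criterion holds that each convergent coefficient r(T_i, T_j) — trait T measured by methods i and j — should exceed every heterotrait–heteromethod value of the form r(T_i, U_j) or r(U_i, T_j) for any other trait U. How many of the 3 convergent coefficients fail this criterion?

2

Convergent coefficients and their comparison sets:
IT (methods 1·2): 0.58 vs {0.50, 0.29, 0.14, 0.18} → pass.
Agr (methods 1·2): 0.55 vs {0.29, 0.50, 0.28, 0.55} → fail.
WM (methods 1·2): 0.43 vs {0.18, 0.14, 0.55, 0.28} → fail.
2 of 3 fail.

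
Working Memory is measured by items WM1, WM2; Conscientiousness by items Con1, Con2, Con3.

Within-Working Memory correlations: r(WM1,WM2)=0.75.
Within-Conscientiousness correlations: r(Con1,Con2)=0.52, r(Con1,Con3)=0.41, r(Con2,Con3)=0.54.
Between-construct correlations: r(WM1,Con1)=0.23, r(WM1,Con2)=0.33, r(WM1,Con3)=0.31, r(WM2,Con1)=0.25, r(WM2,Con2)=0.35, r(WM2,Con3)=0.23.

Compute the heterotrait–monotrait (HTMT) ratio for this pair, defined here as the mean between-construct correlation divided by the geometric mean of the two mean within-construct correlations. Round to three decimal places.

0.467

Mean between = 1.70/6 = 0.2833.
Mean within-WM = 0.75/1 = 0.7500; mean within-Con = 1.47/3 = 0.4900.
Geometric mean = √(0.7500 × 0.4900) = 0.6062.
HTMT = 0.2833 / 0.6062 = 0.467.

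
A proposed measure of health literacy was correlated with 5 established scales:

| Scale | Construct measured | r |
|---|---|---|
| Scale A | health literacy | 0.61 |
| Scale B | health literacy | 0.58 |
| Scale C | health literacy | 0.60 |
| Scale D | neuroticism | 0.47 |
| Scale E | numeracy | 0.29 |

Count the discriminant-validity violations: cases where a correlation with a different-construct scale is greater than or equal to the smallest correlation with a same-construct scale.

Convergent (same construct = health literacy): Scale A, Scale B, Scale C.
Smallest convergent = 0.58. Discriminant values: 0.47, 0.29; count ≥ 0.58 → 0.

0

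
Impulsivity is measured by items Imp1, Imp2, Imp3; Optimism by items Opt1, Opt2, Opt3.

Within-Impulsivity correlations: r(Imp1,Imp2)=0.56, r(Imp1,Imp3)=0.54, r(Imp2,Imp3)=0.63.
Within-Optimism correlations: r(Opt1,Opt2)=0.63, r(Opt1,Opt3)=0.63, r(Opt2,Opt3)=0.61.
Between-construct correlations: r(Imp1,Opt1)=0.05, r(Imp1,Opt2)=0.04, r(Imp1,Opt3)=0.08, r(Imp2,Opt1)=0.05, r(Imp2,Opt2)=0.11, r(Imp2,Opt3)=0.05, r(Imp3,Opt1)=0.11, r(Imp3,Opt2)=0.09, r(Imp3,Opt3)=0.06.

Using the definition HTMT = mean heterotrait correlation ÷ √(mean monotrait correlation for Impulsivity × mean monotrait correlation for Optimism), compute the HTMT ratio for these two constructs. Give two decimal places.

Mean between = 0.64/9 = 0.0711.
Mean within-Imp = 1.73/3 = 0.5767; mean within-Opt = 1.87/3 = 0.6233.
Geometric mean = √(0.5767 × 0.6233) = 0.5995.
HTMT = 0.0711 / 0.5995 = 0.12.

0.12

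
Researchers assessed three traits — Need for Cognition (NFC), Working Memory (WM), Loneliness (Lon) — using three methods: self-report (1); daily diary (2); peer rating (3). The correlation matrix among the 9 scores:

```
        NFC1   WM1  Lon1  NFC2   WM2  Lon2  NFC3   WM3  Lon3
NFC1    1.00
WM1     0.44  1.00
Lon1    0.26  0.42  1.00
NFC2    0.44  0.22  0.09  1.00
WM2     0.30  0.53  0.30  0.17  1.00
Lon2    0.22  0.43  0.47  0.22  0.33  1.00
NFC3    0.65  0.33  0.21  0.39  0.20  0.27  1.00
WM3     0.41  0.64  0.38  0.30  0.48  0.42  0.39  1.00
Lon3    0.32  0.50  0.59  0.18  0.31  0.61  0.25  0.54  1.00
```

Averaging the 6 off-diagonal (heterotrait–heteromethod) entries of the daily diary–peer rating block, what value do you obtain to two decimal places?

0.28

HTHM values (method 2 × method 3): 0.30, 0.18, 0.20, 0.31, 0.27, 0.42; mean = 1.68/6 = 0.28.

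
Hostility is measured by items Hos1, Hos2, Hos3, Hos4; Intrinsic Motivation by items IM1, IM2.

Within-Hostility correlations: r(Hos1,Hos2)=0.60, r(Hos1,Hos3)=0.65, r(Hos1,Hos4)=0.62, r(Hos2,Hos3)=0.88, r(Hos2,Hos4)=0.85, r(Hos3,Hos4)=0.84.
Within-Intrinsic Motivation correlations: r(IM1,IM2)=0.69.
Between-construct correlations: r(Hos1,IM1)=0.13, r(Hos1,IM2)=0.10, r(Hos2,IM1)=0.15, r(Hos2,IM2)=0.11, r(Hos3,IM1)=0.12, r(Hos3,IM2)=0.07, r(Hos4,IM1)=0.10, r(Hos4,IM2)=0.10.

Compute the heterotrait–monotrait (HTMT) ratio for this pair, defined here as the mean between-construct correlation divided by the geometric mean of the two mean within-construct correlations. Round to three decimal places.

0.154

Mean heterotrait r = 0.88/8 = 0.1100.
Mean within-Hos = 4.44/6 = 0.7400; mean within-IM = 0.69/1 = 0.6900.
Geometric mean = √(0.7400 × 0.6900) = 0.7146.
HTMT = 0.1100 / 0.7146 = 0.154.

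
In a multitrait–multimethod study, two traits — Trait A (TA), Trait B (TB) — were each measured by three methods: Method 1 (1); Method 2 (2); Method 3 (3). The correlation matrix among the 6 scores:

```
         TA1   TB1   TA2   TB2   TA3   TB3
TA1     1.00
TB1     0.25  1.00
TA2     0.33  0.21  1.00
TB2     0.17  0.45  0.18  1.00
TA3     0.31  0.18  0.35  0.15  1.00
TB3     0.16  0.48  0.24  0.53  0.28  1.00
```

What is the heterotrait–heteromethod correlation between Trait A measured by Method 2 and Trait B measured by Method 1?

0.21

Different traits and methods: r(TA2, TB1) = 0.21.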